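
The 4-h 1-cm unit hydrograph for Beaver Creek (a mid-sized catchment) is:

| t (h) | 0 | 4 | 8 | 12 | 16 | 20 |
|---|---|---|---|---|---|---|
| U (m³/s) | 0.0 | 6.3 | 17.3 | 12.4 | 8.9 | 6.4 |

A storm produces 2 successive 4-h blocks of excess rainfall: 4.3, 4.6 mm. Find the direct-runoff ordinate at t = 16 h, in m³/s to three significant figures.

By discrete convolution, Q_j = Σ (P_i / 10 mm) · U_{j−i}.
At t = 16 h (j=4): Q = (4.3/10)·8.9 + (4.6/10)·12.4 = 9.53 m³/s.

Q ≈ 9.53 m³/s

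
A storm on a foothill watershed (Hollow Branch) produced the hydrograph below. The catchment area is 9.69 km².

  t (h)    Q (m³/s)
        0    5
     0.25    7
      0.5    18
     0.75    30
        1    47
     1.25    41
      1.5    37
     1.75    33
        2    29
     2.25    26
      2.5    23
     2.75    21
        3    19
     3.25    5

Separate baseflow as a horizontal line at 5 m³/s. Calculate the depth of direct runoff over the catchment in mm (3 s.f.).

Direct runoff: 0.0, 2.0, 13.0, 25.0, 42.0, 36.0, 32.0, 28.0, 24.0, 21.0, 18.0, 16.0, 14.0, 0.0 m³/s; ΣQ_DR = 271.0 m³/s.
V = ΣQ_DR · Δt = 271.0 × 900 s = 2.439 × 10^5 m³.
Over A = 9.69 km², depth = V / A = 25.2 mm.

d ≈ 25.2 mm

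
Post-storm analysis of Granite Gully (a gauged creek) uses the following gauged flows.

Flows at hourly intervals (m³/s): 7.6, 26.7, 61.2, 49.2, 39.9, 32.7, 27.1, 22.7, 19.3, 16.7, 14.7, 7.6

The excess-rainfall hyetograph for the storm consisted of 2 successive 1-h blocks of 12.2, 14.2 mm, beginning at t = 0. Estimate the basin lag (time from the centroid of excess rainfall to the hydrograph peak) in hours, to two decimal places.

t_L ≈ 0.96 h

Centroid of excess rainfall: t_c = Σ P_i·t̄_i / ΣP_i = 1.0379 h (block centres at 0.5, 1.5 h).
Hydrograph peak occurs at t = 2 h, so basin lag t_L = 2 − 1.0379 = 0.96 h.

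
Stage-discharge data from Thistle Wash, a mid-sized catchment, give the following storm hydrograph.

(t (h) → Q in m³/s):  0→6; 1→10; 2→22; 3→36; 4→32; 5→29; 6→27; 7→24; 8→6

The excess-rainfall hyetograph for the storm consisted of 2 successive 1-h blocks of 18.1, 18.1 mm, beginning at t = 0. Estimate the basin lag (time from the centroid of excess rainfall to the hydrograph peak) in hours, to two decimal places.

t_L ≈ 2.00 h

Centroid of excess rainfall: t_c = Σ P_i·t̄_i / ΣP_i = 1.0000 h (block centres at 0.5, 1.5 h).
Hydrograph peak occurs at t = 3 h, so basin lag t_L = 3 − 1.0000 = 2.00 h.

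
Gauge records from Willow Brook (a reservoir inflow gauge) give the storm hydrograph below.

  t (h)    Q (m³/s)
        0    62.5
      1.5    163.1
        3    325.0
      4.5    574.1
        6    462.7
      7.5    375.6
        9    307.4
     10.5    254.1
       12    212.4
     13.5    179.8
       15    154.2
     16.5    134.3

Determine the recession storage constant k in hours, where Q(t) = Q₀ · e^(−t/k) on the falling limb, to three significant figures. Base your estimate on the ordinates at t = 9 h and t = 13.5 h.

On the falling limb, Q drops from 307.4 to 179.8 m³/s between t = 9 h and t = 13.5 h (Δt = 4.5 h).
k = −Δt / ln(Q₂/Q₁) = −4.5 / ln(179.8/307.4) = 8.39 h.

k ≈ 8.39 h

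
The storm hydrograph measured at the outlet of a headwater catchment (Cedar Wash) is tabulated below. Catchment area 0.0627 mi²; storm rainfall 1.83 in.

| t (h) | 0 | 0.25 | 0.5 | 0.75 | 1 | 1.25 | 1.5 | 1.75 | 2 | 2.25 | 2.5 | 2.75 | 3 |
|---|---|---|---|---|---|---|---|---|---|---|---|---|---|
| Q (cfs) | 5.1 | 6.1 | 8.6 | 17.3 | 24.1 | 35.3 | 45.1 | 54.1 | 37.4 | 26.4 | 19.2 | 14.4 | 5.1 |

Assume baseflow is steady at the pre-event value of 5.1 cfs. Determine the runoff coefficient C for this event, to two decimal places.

ΣQ_DR = 231.9 cfs; V = ΣQ_DR·Δt = 2.087 × 10^5 ft³.
Runoff depth d = V / A = 1.433 in.
C = d / P = 1.433 / 1.83 = 0.78.

C ≈ 0.78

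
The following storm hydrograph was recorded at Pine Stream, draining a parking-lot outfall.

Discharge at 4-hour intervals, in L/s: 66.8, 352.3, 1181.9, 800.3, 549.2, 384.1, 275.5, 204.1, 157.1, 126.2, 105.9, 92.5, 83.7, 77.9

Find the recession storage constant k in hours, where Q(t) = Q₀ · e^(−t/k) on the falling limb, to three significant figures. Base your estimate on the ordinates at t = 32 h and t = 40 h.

k ≈ 20.3 h

On the falling limb, Q drops from 157.1 to 105.9 L/s between t = 32 h and t = 40 h (Δt = 8 h).
k = −Δt / ln(Q₂/Q₁) = −8 / ln(105.9/157.1) = 20.3 h.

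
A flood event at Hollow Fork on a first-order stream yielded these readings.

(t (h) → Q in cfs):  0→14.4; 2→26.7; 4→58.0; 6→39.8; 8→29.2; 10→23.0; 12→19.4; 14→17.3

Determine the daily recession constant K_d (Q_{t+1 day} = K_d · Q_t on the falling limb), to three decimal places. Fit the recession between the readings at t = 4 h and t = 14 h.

Between t = 4 h and t = 14 h the flow falls from 58.0 to 17.3 cfs over 5×2 h = 10 h.
Per-interval ratio K = (17.3/58.0)^(1/5) = 0.7851; K_d = K^(24/2) = 0.055.

K_d ≈ 0.055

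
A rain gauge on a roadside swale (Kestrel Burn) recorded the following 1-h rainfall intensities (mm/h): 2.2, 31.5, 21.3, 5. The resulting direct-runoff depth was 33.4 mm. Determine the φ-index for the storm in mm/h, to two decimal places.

Only the 2 blocks with intensity above φ contribute runoff: 31.5, 21.3 mm/h.
Σ(I−φ)·Δt = d  ⇒  (31.5+21.3 − 2φ)·1 = 33.4
φ = (52.80 − 33.4/1) / 2 = 9.70 mm/h.

φ ≈ 9.70 mm/h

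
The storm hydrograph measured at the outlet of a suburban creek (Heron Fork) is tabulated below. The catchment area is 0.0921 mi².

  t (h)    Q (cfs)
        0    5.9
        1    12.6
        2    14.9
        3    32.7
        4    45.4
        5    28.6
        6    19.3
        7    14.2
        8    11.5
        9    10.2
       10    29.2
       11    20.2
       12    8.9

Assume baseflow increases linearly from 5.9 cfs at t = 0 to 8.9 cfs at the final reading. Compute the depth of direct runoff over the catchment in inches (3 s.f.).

Direct runoff: 0.00, 6.45, 8.50, 26.05, 38.50, 21.45, 11.90, 6.55, 3.60, 2.05, 20.80, 11.55, 0.00 cfs; ΣQ_DR = 157.4 cfs.
V = ΣQ_DR · Δt = 157.4 × 3600 s = 5.666 × 10^5 ft³.
Over A = 0.0921 mi², depth = V / A = 2.65 in.

d ≈ 2.65 in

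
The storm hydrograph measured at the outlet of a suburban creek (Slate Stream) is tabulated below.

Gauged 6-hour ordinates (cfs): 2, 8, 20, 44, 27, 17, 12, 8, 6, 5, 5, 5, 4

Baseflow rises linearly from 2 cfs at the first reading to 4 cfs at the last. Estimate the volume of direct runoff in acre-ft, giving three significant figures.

V ≈ 61.5 acre-ft

Direct-runoff ordinates (Q − Q_b): 0.00, 5.83, 17.67, 41.50, 24.33, 14.17, 9.00, 4.83, 2.67, 1.50, 1.33, 1.17, 0.00 cfs.
ΣQ_DR = 124.0 cfs.
With Δt = 6 h = 21600 s, V = ΣQ_DR · Δt = 124.0 × 21600 = 2.68 × 10^6 ft³ = 61.5 acre-ft.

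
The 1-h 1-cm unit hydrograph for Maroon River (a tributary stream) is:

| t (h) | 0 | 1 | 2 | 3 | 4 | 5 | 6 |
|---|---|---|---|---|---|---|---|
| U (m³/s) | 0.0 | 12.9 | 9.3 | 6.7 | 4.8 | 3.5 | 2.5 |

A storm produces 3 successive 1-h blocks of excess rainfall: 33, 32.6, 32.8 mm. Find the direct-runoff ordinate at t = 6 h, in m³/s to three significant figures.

Q ≈ 35.4 m³/s

By discrete convolution, Q_j = Σ (P_i / 10 mm) · U_{j−i}.
At t = 6 h (j=6): Q = (33/10)·2.5 + (32.6/10)·3.5 + (32.8/10)·4.8 = 35.4 m³/s.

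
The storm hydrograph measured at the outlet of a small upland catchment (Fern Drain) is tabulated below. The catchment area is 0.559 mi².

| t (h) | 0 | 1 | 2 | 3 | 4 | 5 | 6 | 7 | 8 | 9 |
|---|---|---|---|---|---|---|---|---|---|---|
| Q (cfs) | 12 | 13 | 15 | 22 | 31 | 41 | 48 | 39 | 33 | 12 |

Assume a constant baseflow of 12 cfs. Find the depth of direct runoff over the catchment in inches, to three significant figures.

Direct runoff: 0.0, 1.0, 3.0, 10.0, 19.0, 29.0, 36.0, 27.0, 21.0, 0.0 cfs; ΣQ_DR = 146.0 cfs.
V = ΣQ_DR · Δt = 146.0 × 3600 s = 5.256 × 10^5 ft³.
Over A = 0.559 mi², depth = V / A = 0.405 in.

d ≈ 0.405 in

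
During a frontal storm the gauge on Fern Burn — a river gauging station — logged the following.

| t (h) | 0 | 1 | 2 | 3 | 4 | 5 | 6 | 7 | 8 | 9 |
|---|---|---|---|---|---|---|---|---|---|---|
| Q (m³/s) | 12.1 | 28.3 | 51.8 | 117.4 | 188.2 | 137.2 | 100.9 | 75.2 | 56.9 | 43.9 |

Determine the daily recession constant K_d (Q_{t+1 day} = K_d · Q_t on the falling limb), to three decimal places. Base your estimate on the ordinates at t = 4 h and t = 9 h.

K_d ≈ 0.001

Between t = 4 h and t = 9 h the flow falls from 188.2 to 43.9 m³/s over 5×1 h = 5 h.
Per-interval ratio K = (43.9/188.2)^(1/5) = 0.7474; K_d = K^(24/1) = 0.001.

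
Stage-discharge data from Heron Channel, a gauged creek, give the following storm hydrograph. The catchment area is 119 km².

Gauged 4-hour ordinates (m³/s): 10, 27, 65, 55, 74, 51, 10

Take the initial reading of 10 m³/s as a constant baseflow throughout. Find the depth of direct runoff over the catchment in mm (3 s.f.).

d ≈ 26.9 mm

Direct runoff: 0.0, 17.0, 55.0, 45.0, 64.0, 41.0, 0.0 m³/s; ΣQ_DR = 222.0 m³/s.
V = ΣQ_DR · Δt = 222.0 × 14400 s = 3.197 × 10^6 m³.
Over A = 119 km², depth = V / A = 26.9 mm.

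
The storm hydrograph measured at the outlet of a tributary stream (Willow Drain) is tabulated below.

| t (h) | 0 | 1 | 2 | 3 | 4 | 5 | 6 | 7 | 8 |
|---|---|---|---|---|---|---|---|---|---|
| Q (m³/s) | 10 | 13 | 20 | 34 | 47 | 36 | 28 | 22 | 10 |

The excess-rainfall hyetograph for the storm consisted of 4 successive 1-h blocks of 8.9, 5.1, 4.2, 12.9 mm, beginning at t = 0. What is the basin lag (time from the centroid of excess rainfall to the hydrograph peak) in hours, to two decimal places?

t_L ≈ 1.82 h

Centroid of excess rainfall: t_c = Σ P_i·t̄_i / ΣP_i = 2.1785 h (block centres at 0.5, 1.5, 2.5, 3.5 h).
Hydrograph peak occurs at t = 4 h, so basin lag t_L = 4 − 2.1785 = 1.82 h.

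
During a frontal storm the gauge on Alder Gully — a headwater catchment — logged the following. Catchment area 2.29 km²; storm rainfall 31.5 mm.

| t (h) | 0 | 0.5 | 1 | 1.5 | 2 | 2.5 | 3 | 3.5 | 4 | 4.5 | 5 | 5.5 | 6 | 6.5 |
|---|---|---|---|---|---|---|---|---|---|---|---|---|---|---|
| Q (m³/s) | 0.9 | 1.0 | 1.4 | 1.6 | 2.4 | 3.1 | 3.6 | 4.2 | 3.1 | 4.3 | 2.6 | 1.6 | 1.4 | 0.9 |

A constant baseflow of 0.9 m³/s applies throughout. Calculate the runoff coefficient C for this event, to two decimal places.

C ≈ 0.49

ΣQ_DR = 19.50 m³/s; V = ΣQ_DR·Δt = 35100 m³.
Runoff depth d = V / A = 15.33 mm.
C = d / P = 15.33 / 31.5 = 0.49.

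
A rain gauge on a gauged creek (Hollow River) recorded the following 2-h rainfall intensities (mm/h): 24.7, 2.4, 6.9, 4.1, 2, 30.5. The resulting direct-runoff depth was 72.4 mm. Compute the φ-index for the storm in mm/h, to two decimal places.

Only the 2 blocks with intensity above φ contribute runoff: 24.7, 30.5 mm/h.
Σ(I−φ)·Δt = d  ⇒  (24.7+30.5 − 2φ)·2 = 72.4
φ = (55.20 − 72.4/2) / 2 = 9.50 mm/h.

φ ≈ 9.50 mm/h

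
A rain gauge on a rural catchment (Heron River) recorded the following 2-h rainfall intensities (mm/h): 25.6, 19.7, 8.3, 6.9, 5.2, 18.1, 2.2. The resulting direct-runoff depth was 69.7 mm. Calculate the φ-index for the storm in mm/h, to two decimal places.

φ ≈ 9.52 mm/h

Only the 3 blocks with intensity above φ contribute runoff: 25.6, 19.7, 18.1 mm/h.
Σ(I−φ)·Δt = d  ⇒  (25.6+19.7+18.1 − 3φ)·2 = 69.7
φ = (63.40 − 69.7/2) / 3 = 9.52 mm/h.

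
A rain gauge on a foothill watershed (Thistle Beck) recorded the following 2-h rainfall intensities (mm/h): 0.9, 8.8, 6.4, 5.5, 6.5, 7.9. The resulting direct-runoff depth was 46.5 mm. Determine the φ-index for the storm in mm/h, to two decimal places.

φ ≈ 2.37 mm/h

Only the 5 blocks with intensity above φ contribute runoff: 8.8, 6.4, 5.5, 6.5, 7.9 mm/h.
Σ(I−φ)·Δt = d  ⇒  (8.8+6.4+5.5+6.5+7.9 − 5φ)·2 = 46.5
φ = (35.10 − 46.5/2) / 5 = 2.37 mm/h.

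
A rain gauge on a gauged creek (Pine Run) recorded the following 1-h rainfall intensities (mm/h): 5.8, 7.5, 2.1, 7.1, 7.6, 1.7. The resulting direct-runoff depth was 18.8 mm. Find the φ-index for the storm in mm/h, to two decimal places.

φ ≈ 2.30 mm/h

Only the 4 blocks with intensity above φ contribute runoff: 5.8, 7.5, 7.1, 7.6 mm/h.
Σ(I−φ)·Δt = d  ⇒  (5.8+7.5+7.1+7.6 − 4φ)·1 = 18.8
φ = (28.00 − 18.8/1) / 4 = 2.30 mm/h.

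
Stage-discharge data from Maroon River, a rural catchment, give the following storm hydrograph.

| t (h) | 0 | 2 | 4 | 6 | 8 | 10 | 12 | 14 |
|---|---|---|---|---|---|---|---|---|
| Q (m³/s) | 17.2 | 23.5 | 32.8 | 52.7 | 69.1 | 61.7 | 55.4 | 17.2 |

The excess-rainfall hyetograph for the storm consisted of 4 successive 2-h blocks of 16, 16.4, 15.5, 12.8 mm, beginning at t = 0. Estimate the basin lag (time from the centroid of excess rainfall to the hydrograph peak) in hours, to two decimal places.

Centroid of excess rainfall: t_c = Σ P_i·t̄_i / ΣP_i = 3.8270 h (block centres at 1, 3, 5, 7 h).
Hydrograph peak occurs at t = 8 h, so basin lag t_L = 8 − 3.8270 = 4.17 h.

t_L ≈ 4.17 h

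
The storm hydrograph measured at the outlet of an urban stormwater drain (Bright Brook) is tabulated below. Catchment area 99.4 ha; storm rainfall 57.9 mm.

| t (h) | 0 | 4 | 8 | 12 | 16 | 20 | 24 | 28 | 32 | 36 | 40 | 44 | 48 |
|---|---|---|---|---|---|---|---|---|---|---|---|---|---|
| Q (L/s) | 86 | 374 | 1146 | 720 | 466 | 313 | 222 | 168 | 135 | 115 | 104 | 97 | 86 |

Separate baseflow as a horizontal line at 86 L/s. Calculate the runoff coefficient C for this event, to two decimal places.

C ≈ 0.73

ΣQ_DR = 2914 L/s; V = ΣQ_DR·Δt = 4.196 × 10^7 L.
Runoff depth d = V / A = 42.21 mm.
C = d / P = 42.21 / 57.9 = 0.73.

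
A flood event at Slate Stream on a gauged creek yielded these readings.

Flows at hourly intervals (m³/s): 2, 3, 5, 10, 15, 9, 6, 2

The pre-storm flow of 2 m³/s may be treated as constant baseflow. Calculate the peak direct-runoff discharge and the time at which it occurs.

Q_p = 13.0 m³/s at t = 4 h

Subtracting baseflow gives direct-runoff ordinates: 0.0, 1.0, 3.0, 8.0, 13.0, 7.0, 4.0, 0.0 m³/s.
The maximum is 13.0 m³/s, occurring at the reading for t = 4 h.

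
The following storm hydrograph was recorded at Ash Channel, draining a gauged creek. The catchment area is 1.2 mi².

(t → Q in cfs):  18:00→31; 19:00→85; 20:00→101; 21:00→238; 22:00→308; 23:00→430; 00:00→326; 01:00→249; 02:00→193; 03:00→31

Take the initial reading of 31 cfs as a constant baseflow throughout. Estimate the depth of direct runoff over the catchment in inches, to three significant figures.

d ≈ 2.17 in

Direct runoff: 0.0, 54.0, 70.0, 207.0, 277.0, 399.0, 295.0, 218.0, 162.0, 0.0 cfs; ΣQ_DR = 1682 cfs.
V = ΣQ_DR · Δt = 1682 × 3600 s = 6.055 × 10^6 ft³.
Over A = 1.2 mi², depth = V / A = 2.17 in.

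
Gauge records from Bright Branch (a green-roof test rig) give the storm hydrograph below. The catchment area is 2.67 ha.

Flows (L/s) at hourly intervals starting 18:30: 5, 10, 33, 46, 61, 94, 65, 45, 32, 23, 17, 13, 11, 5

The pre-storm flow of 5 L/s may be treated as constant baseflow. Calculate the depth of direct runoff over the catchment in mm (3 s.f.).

Direct runoff: 0.0, 5.0, 28.0, 41.0, 56.0, 89.0, 60.0, 40.0, 27.0, 18.0, 12.0, 8.0, 6.0, 0.0 L/s; ΣQ_DR = 390.0 L/s.
V = ΣQ_DR · Δt = 390.0 × 3600 s = 1.404 × 10^6 L.
Over A = 2.67 ha, depth = V / A = 52.6 mm.

d ≈ 52.6 mm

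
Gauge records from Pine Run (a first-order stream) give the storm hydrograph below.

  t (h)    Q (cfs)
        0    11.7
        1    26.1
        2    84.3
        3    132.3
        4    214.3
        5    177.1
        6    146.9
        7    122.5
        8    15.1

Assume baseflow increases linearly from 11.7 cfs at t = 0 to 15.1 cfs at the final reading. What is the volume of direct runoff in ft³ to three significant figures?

Direct-runoff ordinates (Q − Q_b): 0.00, 13.97, 71.75, 119.33, 200.90, 163.28, 132.65, 107.83, 0.00 cfs.
ΣQ_DR = 809.7 cfs.
With Δt = 1 h = 3600 s, V = ΣQ_DR · Δt = 809.7 × 3600 = 2.91 × 10^6 ft³.

V ≈ 2.91 × 10^6 ft³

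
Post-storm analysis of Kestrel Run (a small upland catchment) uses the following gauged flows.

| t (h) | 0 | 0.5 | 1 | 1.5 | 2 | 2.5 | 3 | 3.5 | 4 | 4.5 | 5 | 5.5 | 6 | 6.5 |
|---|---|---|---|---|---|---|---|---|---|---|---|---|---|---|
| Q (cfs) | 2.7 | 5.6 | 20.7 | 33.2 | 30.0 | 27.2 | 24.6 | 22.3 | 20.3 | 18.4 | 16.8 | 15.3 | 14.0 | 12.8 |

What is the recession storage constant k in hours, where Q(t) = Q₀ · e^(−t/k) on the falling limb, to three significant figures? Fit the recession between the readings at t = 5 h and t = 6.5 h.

On the falling limb, Q drops from 16.8 to 12.8 cfs between t = 5 h and t = 6.5 h (Δt = 1.5 h).
k = −Δt / ln(Q₂/Q₁) = −1.5 / ln(12.8/16.8) = 5.52 h.

k ≈ 5.52 h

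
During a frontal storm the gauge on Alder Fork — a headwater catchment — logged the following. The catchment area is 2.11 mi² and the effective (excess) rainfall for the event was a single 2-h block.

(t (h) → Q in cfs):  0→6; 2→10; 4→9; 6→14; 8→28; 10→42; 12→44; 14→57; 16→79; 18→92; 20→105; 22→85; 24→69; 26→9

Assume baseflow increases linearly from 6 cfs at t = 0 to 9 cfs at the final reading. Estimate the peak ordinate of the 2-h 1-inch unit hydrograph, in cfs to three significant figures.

U_p ≈ 121 cfs

Direct runoff: 0.00, 3.77, 2.54, 7.31, 21.08, 34.85, 36.62, 49.38, 71.15, 83.92, 96.69, 76.46, 60.23, 0.00 cfs; ΣQ_DR = 544.0 cfs, peak = 96.69 cfs.
Runoff depth d = ΣQ_DR·Δt / A = 544.0 × 7200 / (2.11 mi²) = 0.7990 in.
The 1-inch UH is the DRH scaled by (1 in)/d, so U_p = 96.69 × 1/0.7990 = 121 cfs.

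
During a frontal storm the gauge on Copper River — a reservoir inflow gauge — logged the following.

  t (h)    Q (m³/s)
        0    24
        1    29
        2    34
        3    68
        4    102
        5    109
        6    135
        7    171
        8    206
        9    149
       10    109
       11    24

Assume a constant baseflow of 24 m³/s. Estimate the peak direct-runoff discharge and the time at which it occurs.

Subtracting baseflow gives direct-runoff ordinates: 0.0, 5.0, 10.0, 44.0, 78.0, 85.0, 111.0, 147.0, 182.0, 125.0, 85.0, 0.0 m³/s.
The maximum is 182.0 m³/s, occurring at the reading for t = 8 h.

Q_p = 182.0 m³/s at t = 8 h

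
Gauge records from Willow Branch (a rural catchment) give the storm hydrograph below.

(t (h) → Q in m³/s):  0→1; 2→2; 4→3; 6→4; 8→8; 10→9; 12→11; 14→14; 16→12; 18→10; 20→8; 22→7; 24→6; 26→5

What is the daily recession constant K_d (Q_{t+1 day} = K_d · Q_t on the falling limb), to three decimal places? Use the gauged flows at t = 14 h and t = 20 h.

K_d ≈ 0.107

Between t = 14 h and t = 20 h the flow falls from 14 to 8 m³/s over 3×2 h = 6 h.
Per-interval ratio K = (8/14)^(1/3) = 0.8298; K_d = K^(24/2) = 0.107.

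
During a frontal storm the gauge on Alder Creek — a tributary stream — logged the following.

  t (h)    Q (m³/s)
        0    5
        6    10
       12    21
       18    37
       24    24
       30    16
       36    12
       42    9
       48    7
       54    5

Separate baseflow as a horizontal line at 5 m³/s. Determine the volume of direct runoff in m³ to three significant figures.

Direct-runoff ordinates (Q − Q_b): 0.0, 5.0, 16.0, 32.0, 19.0, 11.0, 7.0, 4.0, 2.0, 0.0 m³/s.
ΣQ_DR = 96.00 m³/s.
With Δt = 6 h = 21600 s, V = ΣQ_DR · Δt = 96.00 × 21600 = 2.07 × 10^6 m³.

V ≈ 2.07 × 10^6 m³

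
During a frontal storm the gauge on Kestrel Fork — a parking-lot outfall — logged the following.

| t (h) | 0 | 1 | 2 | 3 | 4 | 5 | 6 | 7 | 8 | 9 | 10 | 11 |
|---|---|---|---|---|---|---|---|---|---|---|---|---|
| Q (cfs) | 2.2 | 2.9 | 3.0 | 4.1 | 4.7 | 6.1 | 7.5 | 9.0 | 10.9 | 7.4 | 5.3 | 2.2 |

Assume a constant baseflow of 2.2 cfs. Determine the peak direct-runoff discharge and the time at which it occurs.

Q_p = 8.7 cfs at t = 8 h

Subtracting baseflow gives direct-runoff ordinates: 0.0, 0.7, 0.8, 1.9, 2.5, 3.9, 5.3, 6.8, 8.7, 5.2, 3.1, 0.0 cfs.
The maximum is 8.7 cfs, occurring at the reading for t = 8 h.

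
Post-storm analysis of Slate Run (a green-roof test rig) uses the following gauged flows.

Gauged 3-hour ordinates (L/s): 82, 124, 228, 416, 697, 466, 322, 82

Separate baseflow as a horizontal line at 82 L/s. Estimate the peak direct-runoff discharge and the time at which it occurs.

Q_p = 615.0 L/s at t = 12 h

Subtracting baseflow gives direct-runoff ordinates: 0.0, 42.0, 146.0, 334.0, 615.0, 384.0, 240.0, 0.0 L/s.
The maximum is 615.0 L/s, occurring at the reading for t = 12 h.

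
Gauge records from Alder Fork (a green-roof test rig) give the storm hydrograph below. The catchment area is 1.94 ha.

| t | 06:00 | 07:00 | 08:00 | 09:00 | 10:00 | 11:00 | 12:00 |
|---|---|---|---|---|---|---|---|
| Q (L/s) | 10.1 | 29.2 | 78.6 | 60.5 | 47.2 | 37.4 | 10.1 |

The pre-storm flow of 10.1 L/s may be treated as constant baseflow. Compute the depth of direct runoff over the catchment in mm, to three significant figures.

d ≈ 37.6 mm

Direct runoff: 0.0, 19.1, 68.5, 50.4, 37.1, 27.3, 0.0 L/s; ΣQ_DR = 202.4 L/s.
V = ΣQ_DR · Δt = 202.4 × 3600 s = 7.286 × 10^5 L.
Over A = 1.94 ha, depth = V / A = 37.6 mm.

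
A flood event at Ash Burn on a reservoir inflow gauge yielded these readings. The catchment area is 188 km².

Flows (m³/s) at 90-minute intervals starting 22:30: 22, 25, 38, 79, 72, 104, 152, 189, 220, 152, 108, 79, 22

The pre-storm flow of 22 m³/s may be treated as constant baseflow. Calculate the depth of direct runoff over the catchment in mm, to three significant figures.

Direct runoff: 0.0, 3.0, 16.0, 57.0, 50.0, 82.0, 130.0, 167.0, 198.0, 130.0, 86.0, 57.0, 0.0 m³/s; ΣQ_DR = 976.0 m³/s.
V = ΣQ_DR · Δt = 976.0 × 5400 s = 5.270 × 10^6 m³.
Over A = 188 km², depth = V / A = 28.0 mm.

d ≈ 28.0 mm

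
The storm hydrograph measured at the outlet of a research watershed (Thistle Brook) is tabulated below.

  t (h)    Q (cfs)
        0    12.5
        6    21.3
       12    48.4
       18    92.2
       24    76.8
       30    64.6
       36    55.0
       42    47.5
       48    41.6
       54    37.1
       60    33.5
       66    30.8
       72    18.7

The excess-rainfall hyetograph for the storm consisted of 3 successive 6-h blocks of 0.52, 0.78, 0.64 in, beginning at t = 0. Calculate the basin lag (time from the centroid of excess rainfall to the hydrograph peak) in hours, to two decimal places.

t_L ≈ 8.63 h

Centroid of excess rainfall: t_c = Σ P_i·t̄_i / ΣP_i = 9.3711 h (block centres at 3, 9, 15 h).
Hydrograph peak occurs at t = 18 h, so basin lag t_L = 18 − 9.3711 = 8.63 h.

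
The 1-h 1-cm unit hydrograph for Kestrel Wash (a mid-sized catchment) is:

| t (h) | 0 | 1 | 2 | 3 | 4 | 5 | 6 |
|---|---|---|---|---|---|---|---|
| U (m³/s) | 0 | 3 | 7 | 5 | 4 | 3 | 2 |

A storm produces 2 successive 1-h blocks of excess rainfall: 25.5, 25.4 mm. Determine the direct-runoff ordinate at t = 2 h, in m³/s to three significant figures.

By discrete convolution, Q_j = Σ (P_i / 10 mm) · U_{j−i}.
At t = 2 h (j=2): Q = (25.5/10)·7 + (25.4/10)·3 = 25.5 m³/s.

Q ≈ 25.5 m³/s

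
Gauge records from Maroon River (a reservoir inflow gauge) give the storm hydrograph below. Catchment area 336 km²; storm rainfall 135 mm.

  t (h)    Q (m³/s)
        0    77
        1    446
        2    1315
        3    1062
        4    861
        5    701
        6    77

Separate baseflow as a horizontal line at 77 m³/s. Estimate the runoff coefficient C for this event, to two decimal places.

C ≈ 0.32

ΣQ_DR = 4000 m³/s; V = ΣQ_DR·Δt = 1.440 × 10^7 m³.
Runoff depth d = V / A = 42.86 mm.
C = d / P = 42.86 / 135 = 0.32.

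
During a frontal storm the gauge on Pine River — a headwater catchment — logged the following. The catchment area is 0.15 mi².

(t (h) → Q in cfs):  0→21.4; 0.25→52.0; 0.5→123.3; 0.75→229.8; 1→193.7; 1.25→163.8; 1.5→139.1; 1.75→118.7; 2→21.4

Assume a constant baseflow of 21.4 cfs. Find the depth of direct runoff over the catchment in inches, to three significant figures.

Direct runoff: 0.0, 30.6, 101.9, 208.4, 172.3, 142.4, 117.7, 97.3, 0.0 cfs; ΣQ_DR = 870.6 cfs.
V = ΣQ_DR · Δt = 870.6 × 900 s = 7.835 × 10^5 ft³.
Over A = 0.15 mi², depth = V / A = 2.25 in.

d ≈ 2.25 in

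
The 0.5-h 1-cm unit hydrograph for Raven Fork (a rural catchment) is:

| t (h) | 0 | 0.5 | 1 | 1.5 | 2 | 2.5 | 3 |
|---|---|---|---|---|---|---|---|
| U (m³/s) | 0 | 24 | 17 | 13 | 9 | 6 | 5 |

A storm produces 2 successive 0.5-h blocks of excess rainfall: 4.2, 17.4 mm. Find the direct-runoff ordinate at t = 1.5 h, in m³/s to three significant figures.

Q ≈ 35.0 m³/s

By discrete convolution, Q_j = Σ (P_i / 10 mm) · U_{j−i}.
At t = 1.5 h (j=3): Q = (4.2/10)·13 + (17.4/10)·17 = 35.0 m³/s.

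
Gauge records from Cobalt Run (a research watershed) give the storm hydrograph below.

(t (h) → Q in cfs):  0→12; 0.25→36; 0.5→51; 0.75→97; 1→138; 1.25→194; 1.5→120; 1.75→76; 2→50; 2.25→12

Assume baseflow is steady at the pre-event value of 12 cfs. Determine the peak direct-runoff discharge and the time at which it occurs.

Q_p = 182.0 cfs at t = 1.25 h

Subtracting baseflow gives direct-runoff ordinates: 0.0, 24.0, 39.0, 85.0, 126.0, 182.0, 108.0, 64.0, 38.0, 0.0 cfs.
The maximum is 182.0 cfs, occurring at the reading for t = 1.25 h.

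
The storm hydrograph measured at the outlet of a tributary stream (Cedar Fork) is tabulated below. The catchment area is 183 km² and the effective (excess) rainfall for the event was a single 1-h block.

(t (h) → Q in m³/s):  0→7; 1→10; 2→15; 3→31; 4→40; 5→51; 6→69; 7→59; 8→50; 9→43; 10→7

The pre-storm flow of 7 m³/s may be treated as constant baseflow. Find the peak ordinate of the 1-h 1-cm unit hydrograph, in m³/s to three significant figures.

U_p ≈ 103 m³/s

Direct runoff: 0.0, 3.0, 8.0, 24.0, 33.0, 44.0, 62.0, 52.0, 43.0, 36.0, 0.0 m³/s; ΣQ_DR = 305.0 m³/s, peak = 62.0 m³/s.
Runoff depth d = ΣQ_DR·Δt / A = 305.0 × 3600 / (183 km²) = 6.000 mm.
The 1-cm UH is the DRH scaled by (10 mm)/d, so U_p = 62.0 × 10/6.000 = 103 m³/s.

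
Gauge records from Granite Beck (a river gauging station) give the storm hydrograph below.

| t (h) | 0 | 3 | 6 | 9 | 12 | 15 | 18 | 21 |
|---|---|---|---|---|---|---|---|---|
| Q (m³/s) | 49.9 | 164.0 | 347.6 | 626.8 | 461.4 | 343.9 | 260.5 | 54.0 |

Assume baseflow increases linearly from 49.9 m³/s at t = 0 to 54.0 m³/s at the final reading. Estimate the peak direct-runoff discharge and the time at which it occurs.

Subtracting baseflow gives direct-runoff ordinates: 0.00, 113.51, 296.53, 575.14, 409.16, 291.07, 207.09, 0.00 m³/s.
The maximum is 575.14 m³/s, occurring at the reading for t = 9 h.

Q_p = 575.14 m³/s at t = 9 h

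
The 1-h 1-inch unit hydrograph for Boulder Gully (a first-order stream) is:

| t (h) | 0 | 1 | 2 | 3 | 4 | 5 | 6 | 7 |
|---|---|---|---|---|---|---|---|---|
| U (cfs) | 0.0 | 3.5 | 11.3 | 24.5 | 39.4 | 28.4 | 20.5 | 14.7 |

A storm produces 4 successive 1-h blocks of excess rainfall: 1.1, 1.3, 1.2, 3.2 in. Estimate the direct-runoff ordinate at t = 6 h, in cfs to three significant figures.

By discrete convolution, Q_j = Σ (P_i / 1 in) · U_{j−i}.
At t = 6 h (j=6): Q = (1.1/1)·20.5 + (1.3/1)·28.4 + (1.2/1)·39.4 + (3.2/1)·24.5 = 185 cfs.

Q ≈ 185 cfs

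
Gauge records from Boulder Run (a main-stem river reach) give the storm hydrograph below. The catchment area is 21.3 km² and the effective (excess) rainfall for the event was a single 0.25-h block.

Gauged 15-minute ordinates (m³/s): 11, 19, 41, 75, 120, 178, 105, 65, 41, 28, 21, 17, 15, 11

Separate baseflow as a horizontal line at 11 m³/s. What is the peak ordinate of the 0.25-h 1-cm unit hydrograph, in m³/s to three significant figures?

U_p ≈ 66.6 m³/s

Direct runoff: 0.0, 8.0, 30.0, 64.0, 109.0, 167.0, 94.0, 54.0, 30.0, 17.0, 10.0, 6.0, 4.0, 0.0 m³/s; ΣQ_DR = 593.0 m³/s, peak = 167.0 m³/s.
Runoff depth d = ΣQ_DR·Δt / A = 593.0 × 900 / (21.3 km²) = 25.06 mm.
The 1-cm UH is the DRH scaled by (10 mm)/d, so U_p = 167.0 × 10/25.06 = 66.6 m³/s.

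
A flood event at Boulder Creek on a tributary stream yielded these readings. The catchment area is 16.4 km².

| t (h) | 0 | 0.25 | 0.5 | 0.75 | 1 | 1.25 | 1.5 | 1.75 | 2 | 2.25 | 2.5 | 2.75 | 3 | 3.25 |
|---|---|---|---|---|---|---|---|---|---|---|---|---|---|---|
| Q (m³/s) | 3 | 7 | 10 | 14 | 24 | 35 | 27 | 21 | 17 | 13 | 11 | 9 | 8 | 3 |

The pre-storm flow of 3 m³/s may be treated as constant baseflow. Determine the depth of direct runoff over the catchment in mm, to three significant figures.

Direct runoff: 0.0, 4.0, 7.0, 11.0, 21.0, 32.0, 24.0, 18.0, 14.0, 10.0, 8.0, 6.0, 5.0, 0.0 m³/s; ΣQ_DR = 160.0 m³/s.
V = ΣQ_DR · Δt = 160.0 × 900 s = 1.440 × 10^5 m³.
Over A = 16.4 km², depth = V / A = 8.78 mm.

d ≈ 8.78 mm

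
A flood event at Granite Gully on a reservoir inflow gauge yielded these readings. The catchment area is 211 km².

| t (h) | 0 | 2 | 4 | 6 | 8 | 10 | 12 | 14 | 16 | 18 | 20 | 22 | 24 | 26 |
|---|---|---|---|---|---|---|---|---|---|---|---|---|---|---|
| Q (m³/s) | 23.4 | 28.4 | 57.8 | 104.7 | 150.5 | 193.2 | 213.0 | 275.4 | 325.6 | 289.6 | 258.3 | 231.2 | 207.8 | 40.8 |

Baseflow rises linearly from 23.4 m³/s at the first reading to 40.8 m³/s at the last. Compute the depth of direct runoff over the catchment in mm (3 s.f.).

Direct runoff: 0.00, 3.66, 31.72, 77.28, 121.75, 163.11, 181.57, 242.63, 291.49, 254.15, 221.52, 193.08, 168.34, 0.00 m³/s; ΣQ_DR = 1950 m³/s.
V = ΣQ_DR · Δt = 1950 × 7200 s = 1.404 × 10^7 m³.
Over A = 211 km², depth = V / A = 66.6 mm.

d ≈ 66.6 mm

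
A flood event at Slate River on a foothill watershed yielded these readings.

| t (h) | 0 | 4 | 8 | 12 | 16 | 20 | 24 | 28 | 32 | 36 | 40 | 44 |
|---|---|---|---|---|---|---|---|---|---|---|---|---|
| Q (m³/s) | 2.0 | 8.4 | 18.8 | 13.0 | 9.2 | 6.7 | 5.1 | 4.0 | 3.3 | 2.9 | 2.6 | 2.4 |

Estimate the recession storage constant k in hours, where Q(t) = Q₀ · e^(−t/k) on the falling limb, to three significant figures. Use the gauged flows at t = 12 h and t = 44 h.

k ≈ 18.9 h

On the falling limb, Q drops from 13.0 to 2.4 m³/s between t = 12 h and t = 44 h (Δt = 32 h).
k = −Δt / ln(Q₂/Q₁) = −32 / ln(2.4/13.0) = 18.9 h.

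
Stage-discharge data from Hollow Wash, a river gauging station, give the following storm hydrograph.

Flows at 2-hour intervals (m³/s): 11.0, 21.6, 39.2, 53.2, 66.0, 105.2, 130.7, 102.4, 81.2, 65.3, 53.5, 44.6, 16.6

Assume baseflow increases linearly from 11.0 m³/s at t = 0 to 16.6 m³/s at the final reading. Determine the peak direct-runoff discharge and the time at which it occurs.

Q_p = 116.90 m³/s at t = 12 h

Subtracting baseflow gives direct-runoff ordinates: 0.00, 10.13, 27.27, 40.80, 53.13, 91.87, 116.90, 88.13, 66.47, 50.10, 37.83, 28.47, 0.00 m³/s.
The maximum is 116.90 m³/s, occurring at the reading for t = 12 h.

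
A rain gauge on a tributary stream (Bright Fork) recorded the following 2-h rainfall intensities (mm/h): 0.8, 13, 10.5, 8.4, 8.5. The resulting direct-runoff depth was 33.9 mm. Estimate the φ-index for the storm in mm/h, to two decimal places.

Only the 4 blocks with intensity above φ contribute runoff: 13, 10.5, 8.4, 8.5 mm/h.
Σ(I−φ)·Δt = d  ⇒  (13+10.5+8.4+8.5 − 4φ)·2 = 33.9
φ = (40.40 − 33.9/2) / 4 = 5.86 mm/h.

φ ≈ 5.86 mm/h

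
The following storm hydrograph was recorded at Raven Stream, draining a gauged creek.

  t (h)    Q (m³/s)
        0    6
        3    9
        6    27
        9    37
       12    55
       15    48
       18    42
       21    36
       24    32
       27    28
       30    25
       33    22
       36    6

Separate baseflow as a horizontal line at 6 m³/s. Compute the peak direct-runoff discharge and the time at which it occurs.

Q_p = 49.0 m³/s at t = 12 h

Subtracting baseflow gives direct-runoff ordinates: 0.0, 3.0, 21.0, 31.0, 49.0, 42.0, 36.0, 30.0, 26.0, 22.0, 19.0, 16.0, 0.0 m³/s.
The maximum is 49.0 m³/s, occurring at the reading for t = 12 h.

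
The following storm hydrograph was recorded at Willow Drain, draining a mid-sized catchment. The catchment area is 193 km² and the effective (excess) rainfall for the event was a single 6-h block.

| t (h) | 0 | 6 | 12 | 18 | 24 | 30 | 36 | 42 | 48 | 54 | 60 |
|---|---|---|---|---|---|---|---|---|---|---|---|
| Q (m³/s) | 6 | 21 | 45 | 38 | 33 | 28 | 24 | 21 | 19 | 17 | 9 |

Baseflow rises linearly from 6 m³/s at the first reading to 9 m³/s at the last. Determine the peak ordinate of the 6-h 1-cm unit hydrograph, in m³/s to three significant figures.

Direct runoff: 0.00, 14.70, 38.40, 31.10, 25.80, 20.50, 16.20, 12.90, 10.60, 8.30, 0.00 m³/s; ΣQ_DR = 178.5 m³/s, peak = 38.40 m³/s.
Runoff depth d = ΣQ_DR·Δt / A = 178.5 × 21600 / (193 km²) = 19.98 mm.
The 1-cm UH is the DRH scaled by (10 mm)/d, so U_p = 38.40 × 10/19.98 = 19.2 m³/s.

U_p ≈ 19.2 m³/s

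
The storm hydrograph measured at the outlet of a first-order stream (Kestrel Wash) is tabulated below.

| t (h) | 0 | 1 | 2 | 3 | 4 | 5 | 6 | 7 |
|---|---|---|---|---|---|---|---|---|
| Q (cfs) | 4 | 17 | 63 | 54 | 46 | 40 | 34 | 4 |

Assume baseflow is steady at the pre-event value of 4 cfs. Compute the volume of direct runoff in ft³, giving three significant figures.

Direct-runoff ordinates (Q − Q_b): 0.0, 13.0, 59.0, 50.0, 42.0, 36.0, 30.0, 0.0 cfs.
ΣQ_DR = 230.0 cfs.
With Δt = 1 h = 3600 s, V = ΣQ_DR · Δt = 230.0 × 3600 = 8.28 × 10^5 ft³.

V ≈ 8.28 × 10^5 ft³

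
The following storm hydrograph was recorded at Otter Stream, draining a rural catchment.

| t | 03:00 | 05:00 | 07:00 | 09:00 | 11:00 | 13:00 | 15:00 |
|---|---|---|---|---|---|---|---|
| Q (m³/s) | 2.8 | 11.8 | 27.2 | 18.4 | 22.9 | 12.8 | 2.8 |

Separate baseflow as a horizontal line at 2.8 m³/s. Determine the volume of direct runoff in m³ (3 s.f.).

V ≈ 5.70 × 10^5 m³

Direct-runoff ordinates (Q − Q_b): 0.0, 9.0, 24.4, 15.6, 20.1, 10.0, 0.0 m³/s.
ΣQ_DR = 79.10 m³/s.
With Δt = 2 h = 7200 s, V = ΣQ_DR · Δt = 79.10 × 7200 = 5.70 × 10^5 m³.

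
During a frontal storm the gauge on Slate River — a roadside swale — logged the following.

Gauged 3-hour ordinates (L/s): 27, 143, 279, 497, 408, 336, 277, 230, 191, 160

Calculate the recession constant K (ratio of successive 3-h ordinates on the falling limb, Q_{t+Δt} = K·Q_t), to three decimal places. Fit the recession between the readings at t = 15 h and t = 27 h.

Using the recession-limb readings at t = 15 h and t = 27 h: Q falls from 336 to 160 L/s over 4 intervals.
K = (Q₂/Q₁)^(1/4) = (160/336)^(1/4) = 0.831.

K ≈ 0.831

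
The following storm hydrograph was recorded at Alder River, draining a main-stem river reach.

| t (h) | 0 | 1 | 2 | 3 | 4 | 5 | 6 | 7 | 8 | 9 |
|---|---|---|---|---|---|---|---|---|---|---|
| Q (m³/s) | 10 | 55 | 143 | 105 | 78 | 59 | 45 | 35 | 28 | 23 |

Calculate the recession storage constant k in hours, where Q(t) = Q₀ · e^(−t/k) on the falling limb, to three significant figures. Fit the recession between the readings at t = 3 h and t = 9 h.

On the falling limb, Q drops from 105 to 23 m³/s between t = 3 h and t = 9 h (Δt = 6 h).
k = −Δt / ln(Q₂/Q₁) = −6 / ln(23/105) = 3.95 h.

k ≈ 3.95 h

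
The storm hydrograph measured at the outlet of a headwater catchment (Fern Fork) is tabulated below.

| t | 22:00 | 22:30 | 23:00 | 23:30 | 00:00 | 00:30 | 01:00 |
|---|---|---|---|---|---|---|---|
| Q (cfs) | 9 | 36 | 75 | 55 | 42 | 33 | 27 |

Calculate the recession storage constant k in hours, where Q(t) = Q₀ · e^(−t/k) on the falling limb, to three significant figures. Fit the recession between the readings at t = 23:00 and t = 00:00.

k ≈ 1.72 h

On the falling limb, Q drops from 75 to 42 cfs between t = 23:00 and t = 00:00 (Δt = 1 h).
k = −Δt / ln(Q₂/Q₁) = −1 / ln(42/75) = 1.72 h.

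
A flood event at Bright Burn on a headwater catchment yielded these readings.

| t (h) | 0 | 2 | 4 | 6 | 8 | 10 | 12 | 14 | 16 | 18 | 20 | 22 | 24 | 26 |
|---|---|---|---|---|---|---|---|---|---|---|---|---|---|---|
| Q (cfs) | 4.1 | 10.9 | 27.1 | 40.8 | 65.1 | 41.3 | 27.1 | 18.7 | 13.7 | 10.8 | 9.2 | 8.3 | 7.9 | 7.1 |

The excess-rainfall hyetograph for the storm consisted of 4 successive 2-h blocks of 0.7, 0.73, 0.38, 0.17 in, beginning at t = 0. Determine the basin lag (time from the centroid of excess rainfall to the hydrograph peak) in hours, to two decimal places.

t_L ≈ 4.98 h

Centroid of excess rainfall: t_c = Σ P_i·t̄_i / ΣP_i = 3.0202 h (block centres at 1, 3, 5, 7 h).
Hydrograph peak occurs at t = 8 h, so basin lag t_L = 8 − 3.0202 = 4.98 h.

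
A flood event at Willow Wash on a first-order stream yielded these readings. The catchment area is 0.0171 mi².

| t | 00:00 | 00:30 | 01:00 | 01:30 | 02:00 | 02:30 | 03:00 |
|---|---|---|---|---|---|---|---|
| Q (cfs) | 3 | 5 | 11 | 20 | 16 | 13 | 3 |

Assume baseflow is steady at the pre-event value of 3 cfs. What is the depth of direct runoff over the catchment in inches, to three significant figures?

Direct runoff: 0.0, 2.0, 8.0, 17.0, 13.0, 10.0, 0.0 cfs; ΣQ_DR = 50.00 cfs.
V = ΣQ_DR · Δt = 50.00 × 1800 s = 90000 ft³.
Over A = 0.0171 mi², depth = V / A = 2.27 in.

d ≈ 2.27 in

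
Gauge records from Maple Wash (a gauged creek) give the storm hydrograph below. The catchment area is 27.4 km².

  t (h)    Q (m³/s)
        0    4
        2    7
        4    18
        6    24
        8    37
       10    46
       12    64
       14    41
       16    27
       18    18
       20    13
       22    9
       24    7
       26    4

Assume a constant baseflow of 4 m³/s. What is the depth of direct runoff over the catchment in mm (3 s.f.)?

d ≈ 69.1 mm

Direct runoff: 0.0, 3.0, 14.0, 20.0, 33.0, 42.0, 60.0, 37.0, 23.0, 14.0, 9.0, 5.0, 3.0, 0.0 m³/s; ΣQ_DR = 263.0 m³/s.
V = ΣQ_DR · Δt = 263.0 × 7200 s = 1.894 × 10^6 m³.
Over A = 27.4 km², depth = V / A = 69.1 mm.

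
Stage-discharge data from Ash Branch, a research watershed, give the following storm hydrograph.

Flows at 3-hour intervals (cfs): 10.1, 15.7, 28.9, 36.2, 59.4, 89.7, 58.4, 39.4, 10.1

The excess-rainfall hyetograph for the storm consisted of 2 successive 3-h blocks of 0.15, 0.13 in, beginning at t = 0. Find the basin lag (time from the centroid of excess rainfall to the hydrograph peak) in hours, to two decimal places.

Centroid of excess rainfall: t_c = Σ P_i·t̄_i / ΣP_i = 2.8929 h (block centres at 1.5, 4.5 h).
Hydrograph peak occurs at t = 15 h, so basin lag t_L = 15 − 2.8929 = 12.11 h.

t_L ≈ 12.11 h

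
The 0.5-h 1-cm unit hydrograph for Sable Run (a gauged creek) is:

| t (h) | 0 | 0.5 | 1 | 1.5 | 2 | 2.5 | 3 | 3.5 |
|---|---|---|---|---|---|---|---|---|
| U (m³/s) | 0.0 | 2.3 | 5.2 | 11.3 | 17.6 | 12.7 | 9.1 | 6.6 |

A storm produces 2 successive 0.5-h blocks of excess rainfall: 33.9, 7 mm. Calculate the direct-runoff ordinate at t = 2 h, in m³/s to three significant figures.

By discrete convolution, Q_j = Σ (P_i / 10 mm) · U_{j−i}.
At t = 2 h (j=4): Q = (33.9/10)·17.6 + (7/10)·11.3 = 67.6 m³/s.

Q ≈ 67.6 m³/s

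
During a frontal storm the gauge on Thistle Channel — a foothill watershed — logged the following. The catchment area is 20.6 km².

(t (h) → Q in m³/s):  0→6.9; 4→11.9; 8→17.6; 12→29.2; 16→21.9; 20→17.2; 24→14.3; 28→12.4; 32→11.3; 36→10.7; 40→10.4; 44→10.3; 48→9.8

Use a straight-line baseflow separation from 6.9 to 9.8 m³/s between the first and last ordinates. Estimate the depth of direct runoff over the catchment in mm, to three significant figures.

d ≈ 52.7 mm

Direct runoff: 0.00, 4.76, 10.22, 21.57, 14.03, 9.09, 5.95, 3.81, 2.47, 1.62, 1.08, 0.74, 0.00 m³/s; ΣQ_DR = 75.35 m³/s.
V = ΣQ_DR · Δt = 75.35 × 14400 s = 1.085 × 10^6 m³.
Over A = 20.6 km², depth = V / A = 52.7 mm.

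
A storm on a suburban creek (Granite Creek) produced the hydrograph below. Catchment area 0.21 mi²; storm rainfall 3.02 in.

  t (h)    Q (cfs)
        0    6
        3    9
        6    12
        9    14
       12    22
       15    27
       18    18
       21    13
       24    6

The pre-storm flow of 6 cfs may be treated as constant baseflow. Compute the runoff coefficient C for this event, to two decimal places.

ΣQ_DR = 73.00 cfs; V = ΣQ_DR·Δt = 7.884 × 10^5 ft³.
Runoff depth d = V / A = 1.616 in.
C = d / P = 1.616 / 3.02 = 0.54.

C ≈ 0.54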